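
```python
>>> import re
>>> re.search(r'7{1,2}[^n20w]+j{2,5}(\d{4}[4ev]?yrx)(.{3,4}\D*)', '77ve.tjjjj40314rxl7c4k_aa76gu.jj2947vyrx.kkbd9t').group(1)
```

Pattern: 1 to 2 of a literal '7', then one or more of any character except [n20w], then 2 to 5 of the literal 'j'; then exactly 4 of a digit, then optionally one of [4ev], then the literal 'yrx' (captured); then 3 to 4 of any character, then zero or more of a non-digit (captured).
`re.search` tries every starting position until one works.
The match spans [18:45] → '7c4k_aa76gu.jj2947vyrx.kkbd'.
Captured: group 1 = '2947vyrx', group 2 = '.kkbd'.

'2947vyrx'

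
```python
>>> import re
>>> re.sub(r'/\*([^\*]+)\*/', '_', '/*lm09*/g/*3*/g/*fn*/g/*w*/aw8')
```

Each match is replaced by '_'.

'_g_g_g_aw8'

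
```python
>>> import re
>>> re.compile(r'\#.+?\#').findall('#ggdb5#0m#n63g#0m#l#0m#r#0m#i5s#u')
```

['#ggdb5#', '#n63g#', '#l#', '#r#', '#i5s#']

With the lazy modifier that quantifier settles for the fewest repetitions that let the rest of the pattern succeed (the atoms after it are unaffected and can still be greedy).
With no groups in the pattern, `findall` gives back each whole match — 5 here.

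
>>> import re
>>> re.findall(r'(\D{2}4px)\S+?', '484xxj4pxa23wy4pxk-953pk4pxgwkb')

['xj4px', 'wy4px', 'pk4px']

A `+?`/`*?`/`{m,n}?` starts at its minimum and grows only as far as needed for what follows to match.
With a single group, `findall` returns only what that group captured — 3 items.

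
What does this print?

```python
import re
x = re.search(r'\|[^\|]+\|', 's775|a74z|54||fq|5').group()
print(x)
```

`re.search` scans for the first position where the pattern succeeds.
The match spans [4:10] → '|a74z|'.

|a74z|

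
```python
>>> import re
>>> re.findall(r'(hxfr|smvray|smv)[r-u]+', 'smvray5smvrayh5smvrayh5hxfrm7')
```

Walking the string: at [0:4] match 'smvr', group 1 = 'smv'; at [7:11] match 'smvr', group 1 = 'smv'; at [15:19] match 'smvr', group 1 = 'smv'.
One capturing group, so `findall` returns just the captured substring from each match — 3 in all.

['smv', 'smv', 'smv']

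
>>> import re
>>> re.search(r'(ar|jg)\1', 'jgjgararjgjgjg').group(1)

'jg'

The match spans [0:4] → 'jgjg'.
Captured: group 1 = 'jg'.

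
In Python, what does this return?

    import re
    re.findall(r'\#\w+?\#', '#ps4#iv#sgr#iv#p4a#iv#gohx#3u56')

With no groups in the pattern, `findall` gives back each whole match — 4 here.

['#ps4#', '#sgr#', '#p4a#', '#gohx#']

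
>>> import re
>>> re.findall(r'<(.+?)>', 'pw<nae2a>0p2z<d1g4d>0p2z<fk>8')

`findall` collects group 1 from each match (3 total).

['nae2a', 'd1g4d', 'fk']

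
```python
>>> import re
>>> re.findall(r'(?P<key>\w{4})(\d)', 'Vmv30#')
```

[('Vmv3', '0')]

The pattern matches exactly 4 of a word character (captured as 'key'); then a digit (captured).
Walking the string: at [0:5] match 'Vmv30', groups = ('Vmv3', '0').
With 2 capturing groups, `findall` returns a 2-tuple per match.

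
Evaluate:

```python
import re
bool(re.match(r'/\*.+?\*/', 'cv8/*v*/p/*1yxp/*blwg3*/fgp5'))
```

False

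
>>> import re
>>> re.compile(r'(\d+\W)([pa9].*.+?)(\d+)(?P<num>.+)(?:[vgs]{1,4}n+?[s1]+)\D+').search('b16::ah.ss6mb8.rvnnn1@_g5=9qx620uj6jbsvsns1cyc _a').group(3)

'6'

Pattern: one or more of a digit, then a non-word character (captured); then one of [pa9], then zero or more of any character, then one or more of any character (lazy) (captured); then one or more of a digit (captured); then one or more of any character (captured as 'num'); then 1 to 4 of one of [vgs], then one or more of the literal 'n' (lazy), then one or more of one of [s1] (non-capturing group); then one or more of a non-digit.
Unlike `match`, `search` isn't anchored — it looks for the pattern anywhere in the string.
The match spans [24:49] → '5=9qx620uj6jbsvsns1cyc _a'.
Captured: group 1 = '5=', group 2 = '9qx620uj', group 3 = '6', group 4 = 'jbsv'.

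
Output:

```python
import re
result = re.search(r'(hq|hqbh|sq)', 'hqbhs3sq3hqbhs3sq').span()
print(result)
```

(0, 2)

Alternation isn't longest-match — the leftmost alternative that fits at this position is chosen.
`search` walks the string left to right and returns the first match it finds.
The match spans [0:2] → 'hq'.
Captured: group 1 = 'hq'.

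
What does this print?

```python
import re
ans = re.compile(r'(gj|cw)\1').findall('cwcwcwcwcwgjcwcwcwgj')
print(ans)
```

['cw', 'cw', 'cw']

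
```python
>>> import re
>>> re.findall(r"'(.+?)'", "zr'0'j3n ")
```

['0']

`findall` collects group 1 from the one match (1 total).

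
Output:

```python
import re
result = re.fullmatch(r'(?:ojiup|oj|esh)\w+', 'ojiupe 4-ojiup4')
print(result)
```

`fullmatch` succeeds only if the pattern covers the string from start to end.
Here there's no way to consume every character, so the call returns None.

None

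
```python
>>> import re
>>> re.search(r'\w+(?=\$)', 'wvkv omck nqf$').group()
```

The positive lookaround only admits positions where the adjacent text matches; those characters stay outside the span.
The match spans [10:13] → 'nqf'.

'nqf'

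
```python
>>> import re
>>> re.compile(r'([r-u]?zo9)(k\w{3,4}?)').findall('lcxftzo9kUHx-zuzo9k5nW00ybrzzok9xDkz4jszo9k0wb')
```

[('tzo9', 'kUHx'), ('uzo9', 'k5nW'), ('szo9', 'k0wb')]

The pattern matches optionally a character in [r-u], then the literal 'zo9' (captured); then a literal 'k', then 3 to 4 of a word character (lazy) (captured).
Lazy quantifiers expand one character at a time until the remainder of the pattern can match.
Matches: at [4:12] match 'tzo9kUHx', groups = ('tzo9', 'kUHx'); at [14:22] match 'uzo9k5nW', groups = ('uzo9', 'k5nW'); at [38:46] match 'szo9k0wb', groups = ('szo9', 'k0wb').
Multiple groups make `findall` return tuples — one 2-tuple for each match.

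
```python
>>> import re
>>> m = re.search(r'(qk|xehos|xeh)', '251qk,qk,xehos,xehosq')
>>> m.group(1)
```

`re.search` tries every starting position until one works.
The match spans [3:5] → 'qk'.
Captured: group 1 = 'qk'.

'qk'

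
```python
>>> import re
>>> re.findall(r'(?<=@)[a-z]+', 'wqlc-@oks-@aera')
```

Lookahead/lookbehind check context without consuming it, so the matched span excludes the asserted characters.
With no groups in the pattern, `findall` gives back each whole match — 2 here.

['oks', 'aera']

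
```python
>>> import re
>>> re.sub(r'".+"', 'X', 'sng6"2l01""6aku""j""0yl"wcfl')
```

'sng6Xwcfl'

Matches: at [4:24] → '"2l01""6aku""j""0yl"'.
Every occurrence is swapped for 'X'.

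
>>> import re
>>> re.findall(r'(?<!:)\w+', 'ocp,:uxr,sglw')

['ocp', 'xr', 'sglw']

`(?!…)`/`(?<!…)` only lets a position through if the neighbouring text does NOT match; no characters are consumed.
Walking the string: at [0:3] → 'ocp'; at [6:8] → 'xr'; at [9:13] → 'sglw'.
With no groups in the pattern, `findall` gives back each whole match — 3 here.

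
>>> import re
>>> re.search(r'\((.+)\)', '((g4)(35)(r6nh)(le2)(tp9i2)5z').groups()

('(g4)(35)(r6nh)(le2)(tp9i2',)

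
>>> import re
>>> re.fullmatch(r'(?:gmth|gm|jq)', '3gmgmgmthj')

`fullmatch` succeeds only if the pattern covers the string from start to end.
Here the pattern can't cover the whole string, so the call returns None.

None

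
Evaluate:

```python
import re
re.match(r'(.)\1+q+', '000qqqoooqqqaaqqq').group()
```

'000qqq'

`\1` has to match the exact text group 1 already captured.
`match` is anchored at position 0; if the pattern doesn't fit there, it returns None.
The match spans [0:6] → '000qqq'.
Captured: group 1 = '0'.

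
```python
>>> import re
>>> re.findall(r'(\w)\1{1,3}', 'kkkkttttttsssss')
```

['k', 't', 't', 's']

`\1` has to match the exact text group 1 already captured.
Scanning left to right: at [0:4] match 'kkkk', group 1 = 'k'; at [4:8] match 'tttt', group 1 = 't'; at [8:10] match 'tt', group 1 = 't'; at [10:14] match 'ssss', group 1 = 's'.
With a single group, `findall` returns only what that group captured — 4 items.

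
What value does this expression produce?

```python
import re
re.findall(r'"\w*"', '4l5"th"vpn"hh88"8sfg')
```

Matches: at [3:7] → '"th"'; at [10:16] → '"hh88"'.
Since nothing is captured, `findall` lists the 2 matched substrings directly.

['"th"', '"hh88"']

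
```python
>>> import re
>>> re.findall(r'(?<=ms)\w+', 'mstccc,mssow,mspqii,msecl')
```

Lookahead/lookbehind check context without consuming it, so the matched span excludes the asserted characters.
Scanning left to right: at [2:6] → 'tccc'; at [9:12] → 'sow'; at [15:19] → 'pqii'; at [22:25] → 'ecl'.
No capturing groups, so `findall` returns the 4 full match strings.

['tccc', 'sow', 'pqii', 'ecl']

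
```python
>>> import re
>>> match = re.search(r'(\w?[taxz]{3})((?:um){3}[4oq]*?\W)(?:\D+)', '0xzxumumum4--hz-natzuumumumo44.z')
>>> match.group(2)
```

'umumum4-'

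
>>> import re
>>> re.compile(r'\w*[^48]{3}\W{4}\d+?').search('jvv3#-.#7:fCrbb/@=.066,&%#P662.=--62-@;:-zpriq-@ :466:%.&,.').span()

(0, 9)

Pattern: zero or more of a word character, then exactly 3 of any character except [48], then exactly 4 of a non-word character; then one or more of a digit (lazy).
Unlike `match`, `search` isn't anchored — it looks for the pattern anywhere in the string.
The match spans [0:9] → 'jvv3#-.#7'.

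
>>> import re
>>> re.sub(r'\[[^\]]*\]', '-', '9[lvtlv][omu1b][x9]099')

'9---099'

Matches: at [1:8] → '[lvtlv]'; at [8:15] → '[omu1b]'; at [15:19] → '[x9]'.
Every occurrence is swapped for '-'.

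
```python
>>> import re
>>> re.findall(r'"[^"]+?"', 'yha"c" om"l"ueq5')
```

['"c"', '"l"']

Matches: at [3:6] → '"c"'; at [9:12] → '"l"'.
With no groups in the pattern, `findall` gives back each whole match — 2 here.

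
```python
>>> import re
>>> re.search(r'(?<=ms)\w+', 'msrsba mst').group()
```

The `(?=…)`/`(?<=…)` assertion just peeks at neighbouring text; it doesn't advance the match position.
Unlike `match`, `search` isn't anchored — it looks for the pattern anywhere in the string.
The match spans [2:6] → 'rsba'.

'rsba'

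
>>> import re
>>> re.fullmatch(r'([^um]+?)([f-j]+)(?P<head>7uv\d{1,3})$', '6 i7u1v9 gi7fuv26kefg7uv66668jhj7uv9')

`re.fullmatch` requires the pattern to consume the entire string.
Here the pattern can't cover the whole string, so the call returns None.

None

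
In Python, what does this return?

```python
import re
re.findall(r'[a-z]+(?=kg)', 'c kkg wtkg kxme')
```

Because the assertion is zero-width, the text it checks is not consumed and won't appear in the result.
No capturing groups, so `findall` returns the 2 full match strings.

['k', 'wt']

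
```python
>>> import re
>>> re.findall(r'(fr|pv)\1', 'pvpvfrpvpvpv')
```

`\1` has to match the exact text group 1 already captured.
Walking the string: at [0:4] match 'pvpv', group 1 = 'pv'; at [6:10] match 'pvpv', group 1 = 'pv'.
Because there's exactly one group, `findall` drops the full match and keeps group 1 from each hit.

['pv', 'pv']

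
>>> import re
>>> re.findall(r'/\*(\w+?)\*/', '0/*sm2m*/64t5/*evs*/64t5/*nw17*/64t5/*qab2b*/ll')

Scanning left to right: at [1:9] match '/*sm2m*/', group 1 = 'sm2m'; at [13:20] match '/*evs*/', group 1 = 'evs'; at [24:32] match '/*nw17*/', group 1 = 'nw17'; at [36:45] match '/*qab2b*/', group 1 = 'qab2b'.
With a single group, `findall` returns only what that group captured — 4 items.

['sm2m', 'evs', 'nw17', 'qab2b']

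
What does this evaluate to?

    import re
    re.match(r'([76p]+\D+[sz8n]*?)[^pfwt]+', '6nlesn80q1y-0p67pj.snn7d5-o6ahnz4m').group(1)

'6nlesn'

The match spans [0:13] → '6nlesn80q1y-0'.
Captured: group 1 = '6nlesn'.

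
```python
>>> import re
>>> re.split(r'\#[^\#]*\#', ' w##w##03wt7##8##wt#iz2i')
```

Each match becomes a cut point; 5 segments remain.

[' w', 'w', '03wt7', '8', 'wt#iz2i']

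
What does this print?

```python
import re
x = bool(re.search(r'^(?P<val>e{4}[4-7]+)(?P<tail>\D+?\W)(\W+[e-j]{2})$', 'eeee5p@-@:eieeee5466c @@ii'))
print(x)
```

The pattern matches anchored at the start of the string; then exactly 4 of a literal 'e', then one or more of a character in [4-7] (captured as 'val'); then one or more of a non-digit (lazy), then a non-word character (captured as 'tail'); then one or more of a non-word character, then exactly 2 of a character in [e-j] (captured); then anchored at the end.
Unlike `match`, `search` isn't anchored — it looks for the pattern anywhere in the string.
Here nothing in the string fits, so the call returns None, and `bool(None)` is False.

False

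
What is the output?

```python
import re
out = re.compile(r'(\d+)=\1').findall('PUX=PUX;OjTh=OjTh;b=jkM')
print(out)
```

A backreference is literal: `\1` must see the identical characters the first group matched.
One capturing group, so `findall` returns just the captured substring from each match — 0 in all.
Nothing in the string satisfies the pattern, so the list is empty.

[]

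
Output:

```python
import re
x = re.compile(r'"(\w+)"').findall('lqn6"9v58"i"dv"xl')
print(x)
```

['9v58', 'dv']

Matches: at [4:10] match '"9v58"', group 1 = '9v58'; at [11:15] match '"dv"', group 1 = 'dv'.
With a single group, `findall` returns only what that group captured — 2 items.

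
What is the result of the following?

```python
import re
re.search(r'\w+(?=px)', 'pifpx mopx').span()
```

The lookaround is zero-width — it requires the adjacent text to match without consuming it, so the asserted text isn't part of the match.
`re.search` scans for the first position where the pattern succeeds.
The match spans [0:3] → 'pif'.

(0, 3)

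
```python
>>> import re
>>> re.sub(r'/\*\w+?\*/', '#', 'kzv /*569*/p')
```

Each match is replaced by '#'.

'kzv #p'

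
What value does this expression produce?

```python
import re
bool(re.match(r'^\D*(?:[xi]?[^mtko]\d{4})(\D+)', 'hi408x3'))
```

False

Pattern: anchored at the start of the string; then zero or more of a non-digit; then optionally one of [xi], then any character except [mtko], then exactly 4 of a digit (non-capturing group); then one or more of a non-digit (captured).
`re.match` won't scan ahead — the pattern has to work from the very first character.
Here the string doesn't start with a match, so the call returns None, and `bool(None)` is False.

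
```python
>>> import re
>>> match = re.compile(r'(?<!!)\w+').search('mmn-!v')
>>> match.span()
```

A negative assertion filters positions out without eating any characters.
Unlike `match`, `search` isn't anchored — it looks for the pattern anywhere in the string.
The match spans [0:3] → 'mmn'.

(0, 3)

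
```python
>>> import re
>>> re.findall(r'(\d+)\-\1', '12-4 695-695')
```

After group 1 captures some text, `\1` only succeeds where that same text appears again.
Walking the string: at [5:12] match '695-695', group 1 = '695'.
`findall` collects group 1 from the one match (1 total).

['695']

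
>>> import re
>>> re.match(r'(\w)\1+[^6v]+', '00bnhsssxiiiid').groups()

('0',)

`\1` is not a pattern — it's the concrete string captured by group 1, re-applied verbatim.
With `match`, the pattern is implicitly anchored at the beginning.
The match spans [0:14] → '00bnhsssxiiiid'.
Captured: group 1 = '0'.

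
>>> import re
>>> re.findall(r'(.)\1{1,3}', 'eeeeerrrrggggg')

['e', 'r', 'g']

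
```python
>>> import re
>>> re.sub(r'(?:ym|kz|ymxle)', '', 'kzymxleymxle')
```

'xlexle'

`|` is ordered: at each position the engine commits to the first alternative that works.
Matches: at [0:2] → 'kz'; at [2:4] → 'ym'; at [7:9] → 'ym'.
Each match is replaced by ''.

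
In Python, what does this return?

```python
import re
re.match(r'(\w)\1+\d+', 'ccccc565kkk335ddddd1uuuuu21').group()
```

`re.match` won't scan ahead — the pattern has to work from the very first character.
The match spans [0:8] → 'ccccc565'.

'ccccc565'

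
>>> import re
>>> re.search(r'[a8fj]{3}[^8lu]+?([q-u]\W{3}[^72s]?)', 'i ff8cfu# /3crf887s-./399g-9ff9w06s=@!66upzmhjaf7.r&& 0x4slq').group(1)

The match spans [2:12] → 'ff8cfu# /3'.
Captured: group 1 = 'u# /3'.

'u# /3'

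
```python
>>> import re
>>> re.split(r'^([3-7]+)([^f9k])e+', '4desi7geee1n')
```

The pattern matches anchored at the start of the string; then one or more of a character in [3-7] (captured); then any character except [f9k] (captured); then one or more of a literal 'e'.
Because the pattern has a capturing group, `split` also inserts each captured text between the pieces.

['', '4', 'd', 'si7geee1n']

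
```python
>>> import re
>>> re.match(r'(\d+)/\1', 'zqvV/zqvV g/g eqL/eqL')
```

With `match`, the pattern is implicitly anchored at the beginning.
Here position 0 doesn't satisfy it, so the call returns None.

None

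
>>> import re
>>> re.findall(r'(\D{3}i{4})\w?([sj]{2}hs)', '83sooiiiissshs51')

This matches exactly 3 of a non-digit, then exactly 4 of the literal 'i' (captured); then optionally a word character; then exactly 2 of one of [sj], then the literal 'hs' (captured).
Scanning left to right: at [2:14] match 'sooiiiissshs', groups = ('sooiiii', 'sshs').
2 groups means the one result is a tuple of 2 captured strings — 1 here.

[('sooiiii', 'sshs')]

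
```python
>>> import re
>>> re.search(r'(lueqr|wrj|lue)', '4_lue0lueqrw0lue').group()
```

'lue'

`re.search` tries every starting position until one works.
The match spans [2:5] → 'lue'.
Captured: group 1 = 'lue'.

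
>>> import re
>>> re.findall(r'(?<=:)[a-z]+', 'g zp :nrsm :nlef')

The `(?=…)`/`(?<=…)` assertion just peeks at neighbouring text; it doesn't advance the match position.
Scanning left to right: at [6:10] → 'nrsm'; at [12:16] → 'nlef'.
Since nothing is captured, `findall` lists the 2 matched substrings directly.

['nrsm', 'nlef']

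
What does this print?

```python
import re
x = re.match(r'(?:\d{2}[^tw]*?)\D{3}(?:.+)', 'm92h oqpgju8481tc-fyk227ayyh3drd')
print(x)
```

None

`re.match` only tries the pattern at the start of the string.
Here the string doesn't start with a match, so the call returns None.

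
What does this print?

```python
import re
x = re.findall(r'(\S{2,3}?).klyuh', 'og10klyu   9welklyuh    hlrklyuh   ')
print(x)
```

['9we', 'hl']

Because there's exactly one group, `findall` drops the full match and keeps group 1 from each hit.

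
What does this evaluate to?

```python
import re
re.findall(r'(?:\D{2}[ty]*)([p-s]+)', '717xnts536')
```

['s']

The pattern matches exactly 2 of a non-digit, then zero or more of one of [ty] (non-capturing group); then one or more of a character in [p-s] (captured).
Matches: at [3:7] match 'xnts', group 1 = 's'.
With a single group, `findall` returns only what that group captured — 1 item.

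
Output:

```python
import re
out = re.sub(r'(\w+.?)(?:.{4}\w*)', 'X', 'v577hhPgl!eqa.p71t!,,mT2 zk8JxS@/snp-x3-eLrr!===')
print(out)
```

Every occurrence is swapped for 'X'.

X!,,X@/X!===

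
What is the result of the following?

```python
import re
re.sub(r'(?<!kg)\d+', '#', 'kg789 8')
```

A negative assertion filters positions out without eating any characters.
Matches: at [3:5] → '89'; at [6:7] → '8'.
Every occurrence is swapped for '#'.

'kg7# #'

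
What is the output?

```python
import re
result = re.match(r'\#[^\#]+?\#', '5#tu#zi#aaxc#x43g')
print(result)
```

None

With `match`, the pattern is implicitly anchored at the beginning.
Here position 0 doesn't satisfy it, so the call returns None.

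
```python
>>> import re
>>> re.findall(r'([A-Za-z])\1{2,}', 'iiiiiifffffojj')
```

The backreference `\1` re-matches whatever the first group consumed, character for character.
Scanning left to right: at [0:6] match 'iiiiii', group 1 = 'i'; at [6:11] match 'fffff', group 1 = 'f'.
`findall` collects group 1 from each match (2 total).

['i', 'f']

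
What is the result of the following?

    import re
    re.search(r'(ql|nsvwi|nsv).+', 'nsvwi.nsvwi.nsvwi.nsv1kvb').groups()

('nsvwi',)

Alternation isn't longest-match — the leftmost alternative that fits at this position is chosen.
`re.search` tries every starting position until one works.
The match spans [0:25] → 'nsvwi.nsvwi.nsvwi.nsv1kvb'.
Captured: group 1 = 'nsvwi'.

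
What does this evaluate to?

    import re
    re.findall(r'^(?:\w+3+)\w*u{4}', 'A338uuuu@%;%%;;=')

Pattern: anchored at the start of the string; then one or more of a word character, then one or more of the literal '3' (non-capturing group); then zero or more of a word character, then exactly 4 of a literal 'u'.
Since nothing is captured, `findall` lists the 1 matched substring directly.

['A338uuuu']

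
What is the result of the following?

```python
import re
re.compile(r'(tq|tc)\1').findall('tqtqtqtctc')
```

['tq', 'tc']

The backreference `\1` re-matches whatever the first group consumed, character for character.
Scanning left to right: at [0:4] match 'tqtq', group 1 = 'tq'; at [6:10] match 'tctc', group 1 = 'tc'.
With a single group, `findall` returns only what that group captured — 2 items.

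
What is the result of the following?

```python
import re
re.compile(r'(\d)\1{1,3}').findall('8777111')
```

['7', '1']

`\1` has to match the exact text group 1 already captured.
Matches: at [1:4] match '777', group 1 = '7'; at [4:7] match '111', group 1 = '1'.
Because there's exactly one group, `findall` drops the full match and keeps group 1 from each hit.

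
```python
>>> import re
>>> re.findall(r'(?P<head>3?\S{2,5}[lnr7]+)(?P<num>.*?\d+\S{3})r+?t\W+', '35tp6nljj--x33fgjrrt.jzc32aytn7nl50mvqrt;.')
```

[('35tp6nl', 'jj--x33fgj'), ('32aytn7nl', '50mvq')]

A non-greedy quantifier consumes as few characters as it can — just enough that the remainder of the pattern still matches from where it stops; whatever follows it matches normally.
Multiple groups make `findall` return tuples — one 2-tuple for each match.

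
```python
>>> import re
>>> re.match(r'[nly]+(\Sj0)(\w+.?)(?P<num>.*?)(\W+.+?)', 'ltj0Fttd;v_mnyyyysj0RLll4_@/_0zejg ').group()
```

'ltj0Fttd;v_mnyyyysj0RLll4_@/_'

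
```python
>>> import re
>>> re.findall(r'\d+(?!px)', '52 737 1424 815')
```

['52', '737', '1424', '815']

Because the assertion is negative and zero-width, positions next to the forbidden text are skipped.
Scanning left to right: at [0:2] → '52'; at [3:6] → '737'; at [7:11] → '1424'; at [12:15] → '815'.
Since nothing is captured, `findall` lists the 4 matched substrings directly.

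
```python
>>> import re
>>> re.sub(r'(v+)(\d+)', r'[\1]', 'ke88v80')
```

`\1` in the replacement pulls in group 1's text for each match.

'ke88[v]'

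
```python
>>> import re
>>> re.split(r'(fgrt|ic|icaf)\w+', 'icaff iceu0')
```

['', 'ic', ' ', 'ic', '']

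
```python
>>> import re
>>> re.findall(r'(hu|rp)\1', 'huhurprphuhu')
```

['hu', 'rp', 'hu']

A backreference is literal: `\1` must see the identical characters the first group matched.
With a single group, `findall` returns only what that group captured — 3 items.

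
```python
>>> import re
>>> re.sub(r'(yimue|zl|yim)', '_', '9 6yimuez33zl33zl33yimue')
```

'9 6_z33_33_33_'

The regex engine tests alternatives in the order written; an earlier branch that matches wins even if a later one would match more.
Matches: at [3:8] → 'yimue'; at [11:13] → 'zl'; at [15:17] → 'zl'; at [19:24] → 'yimue'.
`sub` substitutes '_' at each match site.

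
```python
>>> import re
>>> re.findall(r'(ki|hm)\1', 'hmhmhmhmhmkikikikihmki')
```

A backreference is literal: `\1` must see the identical characters the first group matched.
Walking the string: at [0:4] match 'hmhm', group 1 = 'hm'; at [4:8] match 'hmhm', group 1 = 'hm'; at [10:14] match 'kiki', group 1 = 'ki'; at [14:18] match 'kiki', group 1 = 'ki'.
With a single group, `findall` returns only what that group captured — 4 items.

['hm', 'hm', 'ki', 'ki']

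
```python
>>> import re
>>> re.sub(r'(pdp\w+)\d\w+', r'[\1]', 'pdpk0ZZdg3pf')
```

Pattern: the literal 'pdp', then one or more of a word character (captured); then a digit, then one or more of a word character.
Matches: at [0:12] → 'pdpk0ZZdg3pf'.
`\1` in the replacement pulls in group 1's text for each match.

'[pdpk0ZZdg]'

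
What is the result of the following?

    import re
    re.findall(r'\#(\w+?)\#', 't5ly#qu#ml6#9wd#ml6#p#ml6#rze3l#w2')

['qu', '9wd', 'p', 'rze3l']

Matches: at [4:8] match '#qu#', group 1 = 'qu'; at [11:16] match '#9wd#', group 1 = '9wd'; at [19:22] match '#p#', group 1 = 'p'; at [25:32] match '#rze3l#', group 1 = 'rze3l'.
With a single group, `findall` returns only what that group captured — 4 items.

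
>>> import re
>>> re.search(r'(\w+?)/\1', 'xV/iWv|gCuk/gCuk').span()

`\1` is not a pattern — it's the concrete string captured by group 1, re-applied verbatim.
The match spans [7:16] → 'gCuk/gCuk'.

(7, 16)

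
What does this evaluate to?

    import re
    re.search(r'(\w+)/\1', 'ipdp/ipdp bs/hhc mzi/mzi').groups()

('ipdp',)

The match spans [0:9] → 'ipdp/ipdp'.
Captured: group 1 = 'ipdp'.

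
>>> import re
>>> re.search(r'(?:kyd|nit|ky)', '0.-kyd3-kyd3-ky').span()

Alternation tries branches left to right and keeps the first one that lets the overall match succeed at that position.
The match spans [3:6] → 'kyd'.

(3, 6)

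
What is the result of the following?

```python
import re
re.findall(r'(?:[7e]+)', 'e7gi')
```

With no groups in the pattern, `findall` gives back each whole match — 1 here.

['e7']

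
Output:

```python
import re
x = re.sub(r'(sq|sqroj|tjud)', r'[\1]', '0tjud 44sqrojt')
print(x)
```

The regex engine tests alternatives in the order written; an earlier branch that matches wins even if a later one would match more.
Each match is replaced using the text its own group 1 captured.

0[tjud] 44[sq]rojt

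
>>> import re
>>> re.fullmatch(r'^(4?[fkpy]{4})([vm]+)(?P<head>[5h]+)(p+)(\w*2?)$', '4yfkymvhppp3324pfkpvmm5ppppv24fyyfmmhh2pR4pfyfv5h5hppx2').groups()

The match spans [0:55] → '4yfkymvhppp3324pfkpvmm5ppppv24fyyfmmhh2pR4pfyfv5h5hppx2'.
Captured: group 1 = '4yfky', group 2 = 'mv', group 3 = 'h', group 4 = 'ppp', group 5 = '3324pfkpvmm5ppppv24fyyfmmhh2pR4pfyfv5h5hppx2'.

('4yfky', 'mv', 'h', 'ppp', '3324pfkpvmm5ppppv24fyyfmmhh2pR4pfyfv5h5hppx2')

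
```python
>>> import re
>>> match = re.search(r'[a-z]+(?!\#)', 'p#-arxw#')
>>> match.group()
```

'arx'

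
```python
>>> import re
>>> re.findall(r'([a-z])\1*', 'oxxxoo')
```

The backreference `\1` re-matches whatever the first group consumed, character for character.
Matches: at [0:1] match 'o', group 1 = 'o'; at [1:4] match 'xxx', group 1 = 'x'; at [4:6] match 'oo', group 1 = 'o'.
`findall` collects group 1 from each match (3 total).

['o', 'x', 'o']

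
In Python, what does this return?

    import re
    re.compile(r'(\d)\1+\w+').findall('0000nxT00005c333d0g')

A backreference is literal: `\1` must see the identical characters the first group matched.
Walking the string: at [0:19] match '0000nxT00005c333d0g', group 1 = '0'.
Because there's exactly one group, `findall` drops the full match and keeps group 1 from the one hit.

['0']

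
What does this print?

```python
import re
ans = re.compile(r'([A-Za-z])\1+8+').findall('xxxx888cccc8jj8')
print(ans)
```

['x', 'c', 'j']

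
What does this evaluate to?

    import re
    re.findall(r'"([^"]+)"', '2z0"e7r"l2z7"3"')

['e7r', '3']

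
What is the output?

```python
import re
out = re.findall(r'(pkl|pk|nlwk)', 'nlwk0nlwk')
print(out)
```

['nlwk', 'nlwk']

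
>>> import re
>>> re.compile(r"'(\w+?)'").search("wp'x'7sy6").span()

(2, 5)

`re.search` tries every starting position until one works.
The match spans [2:5] → "'x'".
Captured: group 1 = 'x'.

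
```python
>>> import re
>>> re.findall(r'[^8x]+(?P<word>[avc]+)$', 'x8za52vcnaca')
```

Pattern: one or more of any character except [8x]; then one or more of one of [avc] (captured as 'word'); then anchored at the end.
Walking the string: at [2:12] match 'za52vcnaca', group 1 = 'a'.
With a single group, `findall` returns only what that group captured — 1 item.

['a']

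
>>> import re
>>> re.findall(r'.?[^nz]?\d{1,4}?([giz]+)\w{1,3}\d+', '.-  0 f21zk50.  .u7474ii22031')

['z', 'ii']

Pattern: optionally any character, then optionally any character except [nz], then 1 to 4 of a digit (lazy); then one or more of one of [giz] (captured); then 1 to 3 of a word character; then one or more of a digit.
Because there's exactly one group, `findall` drops the full match and keeps group 1 from each hit.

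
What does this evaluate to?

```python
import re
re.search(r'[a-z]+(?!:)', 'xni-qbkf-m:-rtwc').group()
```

'xni'

A negative assertion filters positions out without eating any characters.
The match spans [0:3] → 'xni'.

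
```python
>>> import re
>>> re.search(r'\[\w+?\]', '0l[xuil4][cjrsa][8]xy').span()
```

(2, 9)

The match spans [2:9] → '[xuil4]'.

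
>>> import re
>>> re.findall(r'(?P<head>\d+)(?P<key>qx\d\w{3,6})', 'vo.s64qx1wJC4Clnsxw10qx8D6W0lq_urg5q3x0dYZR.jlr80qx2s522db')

With 2 capturing groups, `findall` returns a 2-tuple per match.

[('64', 'qx1wJC4Cl'), ('10', 'qx8D6W0lq'), ('80', 'qx2s522db')]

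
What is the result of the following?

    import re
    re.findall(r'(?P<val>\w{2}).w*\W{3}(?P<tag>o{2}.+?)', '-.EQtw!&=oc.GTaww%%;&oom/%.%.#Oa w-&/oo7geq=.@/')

Pattern: exactly 2 of a word character (captured as 'val'); then any character, then zero or more of the literal 'w'; then exactly 3 of a non-word character; then exactly 2 of the literal 'o', then one or more of any character (lazy) (captured as 'tag').
A non-greedy quantifier consumes as few characters as it can — just enough that the remainder of the pattern still matches from where it stops; whatever follows it matches normally.
Scanning left to right: at [15:24] match 'ww%%;&oom', groups = ('ww', 'oom'); at [30:40] match 'Oa w-&/oo7', groups = ('Oa', 'oo7').
2 groups means each result is a tuple of 2 captured strings — 2 here.

[('ww', 'oom'), ('Oa', 'oo7')]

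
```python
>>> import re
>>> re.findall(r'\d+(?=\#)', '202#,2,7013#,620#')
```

['202', '7013', '620']

The lookaround is zero-width — it requires the adjacent text to match without consuming it, so the asserted text isn't part of the match.
Scanning left to right: at [0:3] → '202'; at [7:11] → '7013'; at [13:16] → '620'.
With no groups in the pattern, `findall` gives back each whole match — 3 here.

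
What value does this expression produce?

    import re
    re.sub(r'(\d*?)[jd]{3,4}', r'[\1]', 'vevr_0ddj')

The replacement refers to a captured group, so each match is rewritten using its own captured text.

'vevr_[0]'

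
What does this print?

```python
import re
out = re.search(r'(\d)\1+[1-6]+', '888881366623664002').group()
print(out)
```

888881366623664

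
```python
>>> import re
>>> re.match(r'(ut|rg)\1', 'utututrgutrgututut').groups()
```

The match spans [0:4] → 'utut'.
Captured: group 1 = 'ut'.

('ut',)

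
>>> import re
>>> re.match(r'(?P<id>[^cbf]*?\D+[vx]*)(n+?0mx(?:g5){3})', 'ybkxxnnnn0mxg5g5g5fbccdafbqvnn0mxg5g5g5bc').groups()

The match spans [0:18] → 'ybkxxnnnn0mxg5g5g5'.
Captured: group 1 = 'ybkxxnnn', group 2 = 'n0mxg5g5g5'.

('ybkxxnnn', 'n0mxg5g5g5')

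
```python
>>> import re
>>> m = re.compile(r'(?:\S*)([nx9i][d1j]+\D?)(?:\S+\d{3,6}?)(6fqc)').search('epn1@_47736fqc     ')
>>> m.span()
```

Pattern: zero or more of a non-whitespace character (non-capturing group); then one of [nx9i], then one or more of one of [d1j], then optionally a non-digit (captured); then one or more of a non-whitespace character, then 3 to 6 of a digit (lazy) (non-capturing group); then the literal '6f', then the literal 'qc' (captured).
`re.search` tries every starting position until one works.
The match spans [0:14] → 'epn1@_47736fqc'.
Captured: group 1 = 'n1@', group 2 = '6fqc'.

(0, 14)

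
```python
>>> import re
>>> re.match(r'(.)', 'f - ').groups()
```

('f',)

The match spans [0:1] → 'f'.
Captured: group 1 = 'f'.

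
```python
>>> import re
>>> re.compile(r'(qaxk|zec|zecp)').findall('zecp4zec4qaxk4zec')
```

The regex engine tests alternatives in the order written; an earlier branch that matches wins even if a later one would match more.
One capturing group, so `findall` returns just the captured substring from each match — 4 in all.

['zec', 'zec', 'qaxk', 'zec']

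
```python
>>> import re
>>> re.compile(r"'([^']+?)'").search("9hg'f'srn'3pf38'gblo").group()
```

"'f'"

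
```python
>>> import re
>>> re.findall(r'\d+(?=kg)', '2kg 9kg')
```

Lookahead/lookbehind check context without consuming it, so the matched span excludes the asserted characters.
Matches: at [0:1] → '2'; at [4:5] → '9'.
Since nothing is captured, `findall` lists the 2 matched substrings directly.

['2', '9']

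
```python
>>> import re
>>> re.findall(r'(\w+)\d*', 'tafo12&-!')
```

['tafo12']

This matches one or more of a word character (captured); then zero or more of a digit.
With a single group, `findall` returns only what that group captured — 1 item.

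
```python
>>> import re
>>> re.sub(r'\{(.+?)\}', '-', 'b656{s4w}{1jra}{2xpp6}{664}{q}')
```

Matches: at [4:9] → '{s4w}'; at [9:15] → '{1jra}'; at [15:22] → '{2xpp6}'; at [22:27] → '{664}'; at [27:30] → '{q}'.
Each match is replaced by '-'.

'b656-----'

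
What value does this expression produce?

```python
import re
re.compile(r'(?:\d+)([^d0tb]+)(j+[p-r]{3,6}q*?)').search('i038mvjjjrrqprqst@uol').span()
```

(1, 15)

The match spans [1:15] → '038mvjjjrrqprq'.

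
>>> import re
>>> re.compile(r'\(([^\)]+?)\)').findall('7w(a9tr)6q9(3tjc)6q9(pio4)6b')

['a9tr', '3tjc', 'pio4']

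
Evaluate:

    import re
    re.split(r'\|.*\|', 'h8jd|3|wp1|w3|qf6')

['h8jd', 'qf6']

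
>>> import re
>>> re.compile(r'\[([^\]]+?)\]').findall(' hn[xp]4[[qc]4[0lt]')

With a single group, `findall` returns only what that group captured — 3 items.

['xp', '[qc', '0lt']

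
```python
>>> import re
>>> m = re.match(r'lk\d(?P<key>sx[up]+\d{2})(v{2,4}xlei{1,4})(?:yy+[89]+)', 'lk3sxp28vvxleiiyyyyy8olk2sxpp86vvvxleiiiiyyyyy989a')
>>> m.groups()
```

('sxp28', 'vvxleii')

The pattern matches the literal 'lk', then a digit; then the literal 'sx', then one or more of one of [up], then exactly 2 of a digit (captured as 'key'); then 2 to 4 of a literal 'v', then the literal 'xle', then 1 to 4 of a literal 'i' (captured); then a literal 'y', then one or more of a literal 'y', then one or more of one of [89] (non-capturing group).
`re.match` won't scan ahead — the pattern has to work from the very first character.
The match spans [0:21] → 'lk3sxp28vvxleiiyyyyy8'.
Captured: group 1 = 'sxp28', group 2 = 'vvxleii'.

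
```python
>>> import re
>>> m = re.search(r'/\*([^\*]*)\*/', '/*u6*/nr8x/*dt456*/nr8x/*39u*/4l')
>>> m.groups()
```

The match spans [0:6] → '/*u6*/'.
Captured: group 1 = 'u6'.

('u6',)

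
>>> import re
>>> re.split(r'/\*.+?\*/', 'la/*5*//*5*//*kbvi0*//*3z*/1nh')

['la', '', '', '', '1nh']

A non-greedy quantifier consumes as few characters as it can — just enough that the remainder of the pattern still matches from where it stops; whatever follows it matches normally.
Matches to split on: at [2:7] → '/*5*/'; at [7:12] → '/*5*/'; at [12:21] → '/*kbvi0*/'; at [21:27] → '/*3z*/'.
Each match becomes a cut point; 5 segments remain.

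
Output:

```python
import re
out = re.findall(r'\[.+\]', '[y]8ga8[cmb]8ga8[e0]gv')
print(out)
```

['[y]8ga8[cmb]8ga8[e0]']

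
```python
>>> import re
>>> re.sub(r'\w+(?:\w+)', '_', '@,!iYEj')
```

'@,!_'

Pattern: one or more of a word character; then one or more of a word character (non-capturing group).
Matches: at [3:7] → 'iYEj'.
`sub` substitutes '_' at each match site.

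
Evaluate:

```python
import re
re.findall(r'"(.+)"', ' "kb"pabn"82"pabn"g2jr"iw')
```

['kb"pabn"82"pabn"g2jr']

With a single group, `findall` returns only what that group captured — 1 item.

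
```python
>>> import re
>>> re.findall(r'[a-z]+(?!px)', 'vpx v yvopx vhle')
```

['vpx', 'v', 'yvopx', 'vhle']

`(?!…)`/`(?<!…)` only lets a position through if the neighbouring text does NOT match; no characters are consumed.
No capturing groups, so `findall` returns the 4 full match strings.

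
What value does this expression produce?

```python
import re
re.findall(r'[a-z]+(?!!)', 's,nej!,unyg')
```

The negative lookaround is zero-width — it rules out positions where the adjacent text would match, without consuming anything.
With no groups in the pattern, `findall` gives back each whole match — 3 here.

['s', 'ne', 'unyg']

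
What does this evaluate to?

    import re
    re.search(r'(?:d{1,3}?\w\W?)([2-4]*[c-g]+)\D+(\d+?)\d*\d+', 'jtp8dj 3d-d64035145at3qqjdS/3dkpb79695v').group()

'dj 3d-d64035145'

The match spans [4:19] → 'dj 3d-d64035145'.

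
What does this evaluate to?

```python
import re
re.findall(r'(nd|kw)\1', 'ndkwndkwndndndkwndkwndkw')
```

A backreference is literal: `\1` must see the identical characters the first group matched.
With a single group, `findall` returns only what that group captured — 1 item.

['nd']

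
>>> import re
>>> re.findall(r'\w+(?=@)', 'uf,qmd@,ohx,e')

['qmd']

The lookaround is zero-width — it requires the adjacent text to match without consuming it, so the asserted text isn't part of the match.
Walking the string: at [3:6] → 'qmd'.
With no groups in the pattern, `findall` gives back each whole match — 1 here.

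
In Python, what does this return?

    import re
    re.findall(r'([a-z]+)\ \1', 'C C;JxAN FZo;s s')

['s']

A backreference is literal: `\1` must see the identical characters the first group matched.
Walking the string: at [13:16] match 's s', group 1 = 's'.
With a single group, `findall` returns only what that group captured — 1 item.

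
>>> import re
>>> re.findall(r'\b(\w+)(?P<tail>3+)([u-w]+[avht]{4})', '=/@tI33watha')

[('tI3', '3', 'watha')]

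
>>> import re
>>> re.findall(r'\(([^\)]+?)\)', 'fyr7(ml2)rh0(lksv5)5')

`findall` collects group 1 from each match (2 total).

['ml2', 'lksv5']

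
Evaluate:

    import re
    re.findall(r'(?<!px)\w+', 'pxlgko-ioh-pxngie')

The negative lookahead/lookbehind blocks any match where the forbidden context is present.
Matches: at [0:6] → 'pxlgko'; at [7:10] → 'ioh'; at [11:17] → 'pxngie'.
No capturing groups, so `findall` returns the 3 full match strings.

['pxlgko', 'ioh', 'pxngie']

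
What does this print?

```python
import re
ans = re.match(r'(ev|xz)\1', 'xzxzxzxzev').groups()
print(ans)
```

The backreference `\1` re-matches whatever the first group consumed, character for character.
`re.match` won't scan ahead — the pattern has to work from the very first character.
The match spans [0:4] → 'xzxz'.
Captured: group 1 = 'xz'.

('xz',)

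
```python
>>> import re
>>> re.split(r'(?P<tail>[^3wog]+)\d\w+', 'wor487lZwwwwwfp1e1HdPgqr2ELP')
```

['wo', 'r48', '']

This matches one or more of any character except [3wog] (captured as 'tail'); then a digit, then one or more of a word character.
Matches to split on: at [2:28] → 'r487lZwwwwwfp1e1HdPgqr2ELP'.
`re.split` interleaves the captured-group text with the surrounding fragments.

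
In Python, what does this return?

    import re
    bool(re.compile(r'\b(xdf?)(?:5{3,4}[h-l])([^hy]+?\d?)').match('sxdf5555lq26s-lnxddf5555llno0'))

False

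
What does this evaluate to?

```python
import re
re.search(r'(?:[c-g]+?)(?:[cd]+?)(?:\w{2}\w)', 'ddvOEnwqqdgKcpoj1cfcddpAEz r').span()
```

(0, 5)

The match spans [0:5] → 'ddvOE'.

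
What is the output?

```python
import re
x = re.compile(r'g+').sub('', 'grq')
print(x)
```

rq

Pattern: one or more of a literal 'g'.
Matches: at [0:1] → 'g'.
Each match is replaced by ''.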